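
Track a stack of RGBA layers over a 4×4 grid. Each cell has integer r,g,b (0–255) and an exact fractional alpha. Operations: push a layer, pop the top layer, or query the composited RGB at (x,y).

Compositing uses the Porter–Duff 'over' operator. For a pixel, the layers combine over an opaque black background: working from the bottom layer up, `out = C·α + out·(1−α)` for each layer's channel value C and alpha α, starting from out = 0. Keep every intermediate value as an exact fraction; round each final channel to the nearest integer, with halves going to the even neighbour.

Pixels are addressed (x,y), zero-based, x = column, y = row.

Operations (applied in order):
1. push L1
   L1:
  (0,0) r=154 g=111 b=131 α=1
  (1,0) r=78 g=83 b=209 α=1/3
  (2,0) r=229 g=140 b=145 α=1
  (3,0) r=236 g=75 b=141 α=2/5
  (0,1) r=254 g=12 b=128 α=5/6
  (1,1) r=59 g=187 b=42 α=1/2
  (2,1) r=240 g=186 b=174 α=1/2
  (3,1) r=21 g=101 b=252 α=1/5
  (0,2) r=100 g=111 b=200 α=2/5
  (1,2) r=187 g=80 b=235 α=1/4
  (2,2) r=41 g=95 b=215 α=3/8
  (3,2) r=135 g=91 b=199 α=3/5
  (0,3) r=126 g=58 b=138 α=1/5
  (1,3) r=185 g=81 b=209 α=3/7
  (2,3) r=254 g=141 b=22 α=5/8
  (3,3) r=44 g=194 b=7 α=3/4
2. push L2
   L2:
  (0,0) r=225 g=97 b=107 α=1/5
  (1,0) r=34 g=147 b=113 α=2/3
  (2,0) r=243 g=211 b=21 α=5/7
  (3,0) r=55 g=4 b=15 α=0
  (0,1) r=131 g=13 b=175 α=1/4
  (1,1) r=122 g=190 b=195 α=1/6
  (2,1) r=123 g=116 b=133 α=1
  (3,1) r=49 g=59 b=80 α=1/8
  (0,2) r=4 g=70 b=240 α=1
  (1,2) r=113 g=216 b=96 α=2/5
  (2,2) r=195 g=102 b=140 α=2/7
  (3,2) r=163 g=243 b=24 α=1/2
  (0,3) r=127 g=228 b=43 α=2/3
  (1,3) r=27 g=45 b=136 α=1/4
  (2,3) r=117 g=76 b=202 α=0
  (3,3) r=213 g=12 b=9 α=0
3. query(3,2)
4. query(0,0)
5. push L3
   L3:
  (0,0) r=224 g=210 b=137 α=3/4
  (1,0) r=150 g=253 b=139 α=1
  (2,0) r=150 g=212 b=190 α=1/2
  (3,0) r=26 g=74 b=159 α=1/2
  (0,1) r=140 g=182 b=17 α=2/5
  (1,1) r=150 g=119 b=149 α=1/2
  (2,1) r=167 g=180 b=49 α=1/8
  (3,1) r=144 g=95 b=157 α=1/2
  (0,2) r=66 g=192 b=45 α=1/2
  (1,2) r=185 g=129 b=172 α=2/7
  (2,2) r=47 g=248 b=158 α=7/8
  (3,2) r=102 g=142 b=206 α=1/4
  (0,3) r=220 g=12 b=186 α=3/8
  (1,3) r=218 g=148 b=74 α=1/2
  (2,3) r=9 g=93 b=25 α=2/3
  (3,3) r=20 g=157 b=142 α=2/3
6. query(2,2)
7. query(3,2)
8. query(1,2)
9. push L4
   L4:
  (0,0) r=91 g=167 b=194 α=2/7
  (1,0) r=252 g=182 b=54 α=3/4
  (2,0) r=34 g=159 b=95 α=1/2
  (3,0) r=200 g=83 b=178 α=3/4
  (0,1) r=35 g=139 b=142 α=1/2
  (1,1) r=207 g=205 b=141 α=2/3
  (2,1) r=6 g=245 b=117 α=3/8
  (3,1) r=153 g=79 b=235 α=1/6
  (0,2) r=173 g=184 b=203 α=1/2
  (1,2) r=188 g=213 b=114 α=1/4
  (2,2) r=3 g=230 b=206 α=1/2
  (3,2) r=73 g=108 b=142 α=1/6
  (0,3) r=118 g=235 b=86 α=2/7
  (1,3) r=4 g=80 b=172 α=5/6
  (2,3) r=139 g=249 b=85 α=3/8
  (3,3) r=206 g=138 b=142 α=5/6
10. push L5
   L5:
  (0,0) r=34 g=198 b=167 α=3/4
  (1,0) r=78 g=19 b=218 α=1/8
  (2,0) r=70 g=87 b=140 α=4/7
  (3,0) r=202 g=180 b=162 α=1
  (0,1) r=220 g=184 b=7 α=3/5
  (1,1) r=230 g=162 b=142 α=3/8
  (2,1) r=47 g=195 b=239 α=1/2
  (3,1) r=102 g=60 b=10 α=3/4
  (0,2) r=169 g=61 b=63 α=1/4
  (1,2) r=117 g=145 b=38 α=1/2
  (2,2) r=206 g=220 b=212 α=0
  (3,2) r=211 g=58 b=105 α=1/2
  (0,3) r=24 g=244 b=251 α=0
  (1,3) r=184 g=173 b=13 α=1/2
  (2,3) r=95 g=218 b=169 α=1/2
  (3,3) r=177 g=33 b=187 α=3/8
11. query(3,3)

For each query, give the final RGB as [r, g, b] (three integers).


query (3,2) [L1,L2] — begin 0,0,0
+L1 (α=3/5) → [81, 273/5, 597/5]
+L2 (α=1/2) → [122, 744/5, 717/10]
= [122, 149, 72]

(0,0) stack=L1,L2; from [0,0,0]:
+L1 (α=1) → [154, 111, 131]
+L2 (α=1/5) → [841/5, 541/5, 631/5]
→ [168, 108, 126]

(2,2) stack=L1,L2,L3; from [0,0,0]:
+L1 (α=3/8) → [123/8, 285/8, 645/8]
+L2 (α=2/7) → [3735/56, 3057/56, 5465/56]
+L3 (α=7/8) → [22159/448, 100273/448, 67401/448]
rounded: [49, 224, 150]

query (3,2) [L1,L2,L3] — begin 0,0,0
+L1 (α=3/5) → [81, 273/5, 597/5]
+L2 (α=1/2) → [122, 744/5, 717/10]
+L3 (α=1/4) → [117, 1471/10, 4211/40]
→ [117, 147, 105]

(1,2) stack=L1,L2,L3; from [0,0,0]:
L1 α=1/4: [187/4, 20, 235/4]
L2 α=2/5: [293/4, 492/5, 1473/20]
L3 α=2/7: [2945/28, 750/7, 407/4]
= [105, 107, 102]

query (3,3) [L1,L2,L3,L4,L5] — begin 0,0,0
L1 α=3/4: [33, 291/2, 21/4]
L2 α=0: [33, 291/2, 21/4]
L3 α=2/3: [73/3, 919/6, 1157/12]
L4 α=5/6: [3163/18, 5059/36, 9677/72]
L5 α=3/8: [25373/144, 28859/288, 88777/576]
→ [176, 100, 154]


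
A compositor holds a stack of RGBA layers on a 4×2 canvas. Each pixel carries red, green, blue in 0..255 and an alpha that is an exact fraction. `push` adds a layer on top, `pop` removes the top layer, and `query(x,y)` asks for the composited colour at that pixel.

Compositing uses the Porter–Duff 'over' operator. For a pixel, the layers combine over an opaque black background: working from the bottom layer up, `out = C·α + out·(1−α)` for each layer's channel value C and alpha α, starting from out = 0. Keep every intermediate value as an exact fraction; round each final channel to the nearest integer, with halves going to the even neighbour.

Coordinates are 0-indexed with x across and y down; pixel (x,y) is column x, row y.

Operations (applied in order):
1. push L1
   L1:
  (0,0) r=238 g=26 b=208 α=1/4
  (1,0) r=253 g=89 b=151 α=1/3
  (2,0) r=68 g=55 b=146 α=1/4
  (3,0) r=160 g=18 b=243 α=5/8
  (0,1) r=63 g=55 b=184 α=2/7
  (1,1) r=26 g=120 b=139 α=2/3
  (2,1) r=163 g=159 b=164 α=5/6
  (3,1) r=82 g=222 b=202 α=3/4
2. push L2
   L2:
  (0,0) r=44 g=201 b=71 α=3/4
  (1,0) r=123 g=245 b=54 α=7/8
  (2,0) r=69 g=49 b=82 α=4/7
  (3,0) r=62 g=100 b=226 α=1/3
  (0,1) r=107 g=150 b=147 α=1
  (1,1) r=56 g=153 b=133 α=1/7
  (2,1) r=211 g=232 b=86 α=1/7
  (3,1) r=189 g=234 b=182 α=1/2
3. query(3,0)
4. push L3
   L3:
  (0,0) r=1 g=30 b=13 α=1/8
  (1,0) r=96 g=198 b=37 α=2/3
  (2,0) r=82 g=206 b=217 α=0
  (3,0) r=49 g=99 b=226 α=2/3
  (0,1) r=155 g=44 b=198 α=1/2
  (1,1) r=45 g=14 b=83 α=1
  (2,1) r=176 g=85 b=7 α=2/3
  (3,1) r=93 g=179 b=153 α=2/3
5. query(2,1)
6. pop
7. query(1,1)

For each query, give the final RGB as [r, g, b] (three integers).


query (3,0) [L1,L2] — begin 0,0,0
+L1 (α=5/8) → [100, 45/4, 1215/8]
+L2 (α=1/3) → [262/3, 245/6, 2119/12]
= [87, 41, 177]

query (2,1) [L1,L2,L3] — begin 0,0,0
after L1 α=5/6: [815/6, 265/2, 410/3]
after L2 α=1/7: [1026/7, 1027/7, 906/7]
after L3 α=2/3: [3490/21, 739/7, 1004/21]
rounded: [166, 106, 48]

at x=1,y=1 over L1,L2:
after L1 α=2/3: [52/3, 80, 278/3]
after L2 α=1/7: [160/7, 633/7, 689/7]
→ [23, 90, 98]


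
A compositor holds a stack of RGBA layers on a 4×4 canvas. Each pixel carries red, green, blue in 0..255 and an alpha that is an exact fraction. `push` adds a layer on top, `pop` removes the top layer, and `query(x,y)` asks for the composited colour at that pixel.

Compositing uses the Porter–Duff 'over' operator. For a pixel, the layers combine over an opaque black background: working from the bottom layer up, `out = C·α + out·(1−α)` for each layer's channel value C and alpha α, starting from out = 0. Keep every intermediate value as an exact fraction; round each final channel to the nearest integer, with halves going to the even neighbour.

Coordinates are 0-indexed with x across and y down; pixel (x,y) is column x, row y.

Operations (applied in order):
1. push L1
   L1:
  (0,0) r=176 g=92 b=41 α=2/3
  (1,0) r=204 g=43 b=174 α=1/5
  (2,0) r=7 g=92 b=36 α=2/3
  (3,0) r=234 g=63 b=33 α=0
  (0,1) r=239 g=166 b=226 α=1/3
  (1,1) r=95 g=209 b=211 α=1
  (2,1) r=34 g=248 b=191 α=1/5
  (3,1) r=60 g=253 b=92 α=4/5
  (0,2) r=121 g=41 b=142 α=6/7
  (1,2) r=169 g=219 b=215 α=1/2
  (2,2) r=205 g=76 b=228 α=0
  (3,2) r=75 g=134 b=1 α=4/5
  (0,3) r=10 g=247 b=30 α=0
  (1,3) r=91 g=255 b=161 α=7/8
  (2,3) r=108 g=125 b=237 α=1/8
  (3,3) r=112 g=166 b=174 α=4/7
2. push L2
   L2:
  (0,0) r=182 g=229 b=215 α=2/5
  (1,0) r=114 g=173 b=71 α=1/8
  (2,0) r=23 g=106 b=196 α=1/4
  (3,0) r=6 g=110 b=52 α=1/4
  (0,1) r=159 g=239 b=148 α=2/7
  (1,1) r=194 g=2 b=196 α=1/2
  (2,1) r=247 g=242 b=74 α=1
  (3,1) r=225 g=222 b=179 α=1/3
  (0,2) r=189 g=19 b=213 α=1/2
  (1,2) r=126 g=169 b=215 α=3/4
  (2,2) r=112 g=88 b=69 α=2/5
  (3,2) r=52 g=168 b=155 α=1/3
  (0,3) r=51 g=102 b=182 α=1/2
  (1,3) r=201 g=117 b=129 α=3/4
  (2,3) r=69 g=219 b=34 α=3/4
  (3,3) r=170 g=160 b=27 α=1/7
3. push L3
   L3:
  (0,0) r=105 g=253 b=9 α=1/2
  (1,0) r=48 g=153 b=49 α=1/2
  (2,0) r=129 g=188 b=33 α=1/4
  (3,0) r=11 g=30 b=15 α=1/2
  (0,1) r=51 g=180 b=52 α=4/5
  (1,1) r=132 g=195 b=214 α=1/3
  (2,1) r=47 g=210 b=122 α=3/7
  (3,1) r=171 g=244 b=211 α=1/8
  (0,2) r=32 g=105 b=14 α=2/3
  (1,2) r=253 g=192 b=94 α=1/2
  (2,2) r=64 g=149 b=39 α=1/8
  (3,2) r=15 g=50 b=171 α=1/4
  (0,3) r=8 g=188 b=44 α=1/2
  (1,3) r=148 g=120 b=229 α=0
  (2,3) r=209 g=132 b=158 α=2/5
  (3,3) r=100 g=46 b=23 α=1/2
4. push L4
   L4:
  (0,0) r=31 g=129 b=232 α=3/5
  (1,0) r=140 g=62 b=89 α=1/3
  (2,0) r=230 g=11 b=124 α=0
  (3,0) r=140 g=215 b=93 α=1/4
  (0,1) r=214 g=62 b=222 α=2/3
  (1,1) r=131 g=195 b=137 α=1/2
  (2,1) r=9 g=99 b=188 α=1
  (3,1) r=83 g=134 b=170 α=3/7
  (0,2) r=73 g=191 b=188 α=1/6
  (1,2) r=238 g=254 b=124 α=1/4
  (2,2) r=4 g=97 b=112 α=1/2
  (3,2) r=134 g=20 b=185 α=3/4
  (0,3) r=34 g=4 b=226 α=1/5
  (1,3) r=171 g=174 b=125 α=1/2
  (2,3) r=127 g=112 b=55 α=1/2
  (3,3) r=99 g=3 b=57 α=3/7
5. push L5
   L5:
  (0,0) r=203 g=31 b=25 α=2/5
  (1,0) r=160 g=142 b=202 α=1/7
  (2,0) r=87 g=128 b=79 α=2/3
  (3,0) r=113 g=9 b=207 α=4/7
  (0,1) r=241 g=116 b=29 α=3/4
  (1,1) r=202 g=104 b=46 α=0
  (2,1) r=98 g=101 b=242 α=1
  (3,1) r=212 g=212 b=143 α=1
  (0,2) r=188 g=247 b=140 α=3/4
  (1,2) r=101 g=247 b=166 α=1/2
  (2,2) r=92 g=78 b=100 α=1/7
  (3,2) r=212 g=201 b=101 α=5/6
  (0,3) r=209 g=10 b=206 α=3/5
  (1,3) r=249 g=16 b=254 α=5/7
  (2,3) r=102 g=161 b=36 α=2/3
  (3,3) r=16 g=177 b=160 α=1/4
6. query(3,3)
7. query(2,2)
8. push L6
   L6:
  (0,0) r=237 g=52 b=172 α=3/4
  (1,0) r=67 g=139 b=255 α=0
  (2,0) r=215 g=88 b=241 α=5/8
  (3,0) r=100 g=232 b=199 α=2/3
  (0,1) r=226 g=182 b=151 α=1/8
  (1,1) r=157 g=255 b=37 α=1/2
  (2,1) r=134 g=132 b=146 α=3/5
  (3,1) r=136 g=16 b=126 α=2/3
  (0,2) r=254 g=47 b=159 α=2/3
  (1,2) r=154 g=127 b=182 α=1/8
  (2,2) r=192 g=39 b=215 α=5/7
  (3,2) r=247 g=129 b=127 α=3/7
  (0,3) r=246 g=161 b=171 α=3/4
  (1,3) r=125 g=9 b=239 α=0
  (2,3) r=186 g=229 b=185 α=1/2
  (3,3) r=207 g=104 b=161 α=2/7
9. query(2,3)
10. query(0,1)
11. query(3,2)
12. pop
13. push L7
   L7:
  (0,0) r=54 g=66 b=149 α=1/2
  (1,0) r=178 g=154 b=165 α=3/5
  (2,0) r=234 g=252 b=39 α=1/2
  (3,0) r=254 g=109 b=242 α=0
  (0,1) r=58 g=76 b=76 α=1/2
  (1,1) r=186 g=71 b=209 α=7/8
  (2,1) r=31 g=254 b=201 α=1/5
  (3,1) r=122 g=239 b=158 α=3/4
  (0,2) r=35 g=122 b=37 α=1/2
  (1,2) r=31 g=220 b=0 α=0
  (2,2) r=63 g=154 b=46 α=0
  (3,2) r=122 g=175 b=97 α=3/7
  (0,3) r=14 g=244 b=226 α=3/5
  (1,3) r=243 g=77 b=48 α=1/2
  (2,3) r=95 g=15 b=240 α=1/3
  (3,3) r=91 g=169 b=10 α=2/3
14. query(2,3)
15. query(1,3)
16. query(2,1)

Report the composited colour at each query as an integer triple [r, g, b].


at x=3,y=3 over L1,L2,L3,L4,L5:
L1 α=4/7: [64, 664/7, 696/7]
L2 α=1/7: [554/7, 5104/49, 4365/49]
L3 α=1/2: [627/7, 3679/49, 2746/49]
L4 α=3/7: [4587/49, 15157/343, 19363/343]
L5 α=1/4: [14545/196, 53091/686, 112969/1372]
rounded: [74, 77, 82]

at x=2,y=2 over L1,L2,L3,L4,L5:
after L1 α=0: [0, 0, 0]
after L2 α=2/5: [224/5, 176/5, 138/5]
after L3 α=1/8: [236/5, 1977/40, 1161/40]
after L4 α=1/2: [128/5, 5857/80, 5641/80]
after L5 α=1/7: [1228/35, 20691/280, 2989/40]
→ [35, 74, 75]

query (2,3) [L1,L2,L3,L4,L5,L6] — begin 0,0,0
after L1 α=1/8: [27/2, 125/8, 237/8]
after L2 α=3/4: [441/8, 5381/32, 1053/32]
after L3 α=2/5: [4667/40, 24591/160, 13271/160]
after L4 α=1/2: [9747/80, 42511/320, 22071/320]
after L5 α=2/3: [8689/80, 48517/320, 15037/320]
after L6 α=1/2: [23569/160, 121797/640, 74237/640]
= [147, 190, 116]

query (0,1) [L1,L2,L3,L4,L5,L6] — begin 0,0,0
L1 α=1/3: [239/3, 166/3, 226/3]
L2 α=2/7: [307/3, 2264/21, 2018/21]
L3 α=4/5: [919/15, 17384/105, 6386/105]
L4 α=2/3: [7339/45, 30404/315, 53006/315]
L5 α=3/4: [19937/90, 35006/315, 80411/1260]
L6 α=1/8: [159899/720, 10799/90, 107591/1440]
= [222, 120, 75]

at x=3,y=2 over L1,L2,L3,L4,L5,L6:
L1 α=4/5: [60, 536/5, 4/5]
L2 α=1/3: [172/3, 1912/15, 261/5]
L3 α=1/4: [187/4, 1081/10, 819/10]
L4 α=3/4: [1795/16, 1681/40, 6369/40]
L5 α=5/6: [18755/96, 41881/240, 26569/240]
L6 α=3/7: [36539/168, 65101/420, 49429/420]
rounded: [217, 155, 118]

(2,3) stack=L1,L2,L3,L4,L5,L7; from [0,0,0]:
after L1 α=1/8: [27/2, 125/8, 237/8]
after L2 α=3/4: [441/8, 5381/32, 1053/32]
after L3 α=2/5: [4667/40, 24591/160, 13271/160]
after L4 α=1/2: [9747/80, 42511/320, 22071/320]
after L5 α=2/3: [8689/80, 48517/320, 15037/320]
after L7 α=1/3: [4163/40, 50917/480, 53437/480]
= [104, 106, 111]

(1,3) stack=L1,L2,L3,L4,L5,L7; from [0,0,0]:
after L1 α=7/8: [637/8, 1785/8, 1127/8]
after L2 α=3/4: [5461/32, 4593/32, 4223/32]
after L3 α=0: [5461/32, 4593/32, 4223/32]
after L4 α=1/2: [10933/64, 10161/64, 8223/64]
after L5 α=5/7: [50773/224, 12721/224, 48863/224]
after L7 α=1/2: [105205/448, 29969/448, 59615/448]
= [235, 67, 133]

at x=2,y=1 over L1,L2,L3,L4,L5,L7:
after L1 α=1/5: [34/5, 248/5, 191/5]
after L2 α=1: [247, 242, 74]
after L3 α=3/7: [1129/7, 1598/7, 662/7]
after L4 α=1: [9, 99, 188]
after L5 α=1: [98, 101, 242]
after L7 α=1/5: [423/5, 658/5, 1169/5]
= [85, 132, 234]


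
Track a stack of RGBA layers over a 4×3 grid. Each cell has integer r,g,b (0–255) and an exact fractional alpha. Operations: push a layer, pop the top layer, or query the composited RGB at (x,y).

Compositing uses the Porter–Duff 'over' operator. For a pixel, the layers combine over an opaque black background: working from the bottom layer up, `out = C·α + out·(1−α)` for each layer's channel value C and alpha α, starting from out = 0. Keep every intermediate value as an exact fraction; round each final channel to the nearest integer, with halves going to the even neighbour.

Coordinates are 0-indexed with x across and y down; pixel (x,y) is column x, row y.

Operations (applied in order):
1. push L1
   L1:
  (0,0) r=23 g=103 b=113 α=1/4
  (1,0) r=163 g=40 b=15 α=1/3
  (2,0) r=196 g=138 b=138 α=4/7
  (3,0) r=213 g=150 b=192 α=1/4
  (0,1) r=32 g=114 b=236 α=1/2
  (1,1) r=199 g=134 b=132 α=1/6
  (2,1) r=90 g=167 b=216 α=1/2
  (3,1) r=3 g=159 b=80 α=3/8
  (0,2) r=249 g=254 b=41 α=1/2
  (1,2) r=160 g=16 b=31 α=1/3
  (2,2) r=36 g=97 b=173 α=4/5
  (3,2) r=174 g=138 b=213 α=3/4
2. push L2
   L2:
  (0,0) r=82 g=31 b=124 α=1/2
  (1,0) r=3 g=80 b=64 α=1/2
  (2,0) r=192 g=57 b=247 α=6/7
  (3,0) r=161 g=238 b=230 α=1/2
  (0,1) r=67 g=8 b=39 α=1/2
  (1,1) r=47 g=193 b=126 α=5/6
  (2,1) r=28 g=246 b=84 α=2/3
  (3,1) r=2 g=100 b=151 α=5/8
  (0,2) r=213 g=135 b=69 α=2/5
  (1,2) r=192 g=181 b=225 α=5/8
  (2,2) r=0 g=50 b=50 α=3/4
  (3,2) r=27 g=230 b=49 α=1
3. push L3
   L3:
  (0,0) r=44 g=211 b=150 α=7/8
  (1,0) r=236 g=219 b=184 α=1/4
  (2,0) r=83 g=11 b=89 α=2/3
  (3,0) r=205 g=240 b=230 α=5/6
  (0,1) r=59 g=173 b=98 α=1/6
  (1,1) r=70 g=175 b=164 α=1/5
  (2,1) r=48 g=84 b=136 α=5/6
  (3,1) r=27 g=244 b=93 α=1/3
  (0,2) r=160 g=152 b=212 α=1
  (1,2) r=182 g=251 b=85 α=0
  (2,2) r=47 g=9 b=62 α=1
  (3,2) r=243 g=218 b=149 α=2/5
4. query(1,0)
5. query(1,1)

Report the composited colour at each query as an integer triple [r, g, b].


(1,0) stack=L1,L2,L3; from [0,0,0]:
L1 α=1/3: [163/3, 40/3, 5]
L2 α=1/2: [86/3, 140/3, 69/2]
L3 α=1/4: [161/2, 359/4, 575/8]
→ [80, 90, 72]

(1,1) stack=L1,L2,L3; from [0,0,0]:
after L1 α=1/6: [199/6, 67/3, 22]
after L2 α=5/6: [1609/36, 1481/9, 326/3]
after L3 α=1/5: [2239/45, 7499/45, 1796/15]
= [50, 167, 120]


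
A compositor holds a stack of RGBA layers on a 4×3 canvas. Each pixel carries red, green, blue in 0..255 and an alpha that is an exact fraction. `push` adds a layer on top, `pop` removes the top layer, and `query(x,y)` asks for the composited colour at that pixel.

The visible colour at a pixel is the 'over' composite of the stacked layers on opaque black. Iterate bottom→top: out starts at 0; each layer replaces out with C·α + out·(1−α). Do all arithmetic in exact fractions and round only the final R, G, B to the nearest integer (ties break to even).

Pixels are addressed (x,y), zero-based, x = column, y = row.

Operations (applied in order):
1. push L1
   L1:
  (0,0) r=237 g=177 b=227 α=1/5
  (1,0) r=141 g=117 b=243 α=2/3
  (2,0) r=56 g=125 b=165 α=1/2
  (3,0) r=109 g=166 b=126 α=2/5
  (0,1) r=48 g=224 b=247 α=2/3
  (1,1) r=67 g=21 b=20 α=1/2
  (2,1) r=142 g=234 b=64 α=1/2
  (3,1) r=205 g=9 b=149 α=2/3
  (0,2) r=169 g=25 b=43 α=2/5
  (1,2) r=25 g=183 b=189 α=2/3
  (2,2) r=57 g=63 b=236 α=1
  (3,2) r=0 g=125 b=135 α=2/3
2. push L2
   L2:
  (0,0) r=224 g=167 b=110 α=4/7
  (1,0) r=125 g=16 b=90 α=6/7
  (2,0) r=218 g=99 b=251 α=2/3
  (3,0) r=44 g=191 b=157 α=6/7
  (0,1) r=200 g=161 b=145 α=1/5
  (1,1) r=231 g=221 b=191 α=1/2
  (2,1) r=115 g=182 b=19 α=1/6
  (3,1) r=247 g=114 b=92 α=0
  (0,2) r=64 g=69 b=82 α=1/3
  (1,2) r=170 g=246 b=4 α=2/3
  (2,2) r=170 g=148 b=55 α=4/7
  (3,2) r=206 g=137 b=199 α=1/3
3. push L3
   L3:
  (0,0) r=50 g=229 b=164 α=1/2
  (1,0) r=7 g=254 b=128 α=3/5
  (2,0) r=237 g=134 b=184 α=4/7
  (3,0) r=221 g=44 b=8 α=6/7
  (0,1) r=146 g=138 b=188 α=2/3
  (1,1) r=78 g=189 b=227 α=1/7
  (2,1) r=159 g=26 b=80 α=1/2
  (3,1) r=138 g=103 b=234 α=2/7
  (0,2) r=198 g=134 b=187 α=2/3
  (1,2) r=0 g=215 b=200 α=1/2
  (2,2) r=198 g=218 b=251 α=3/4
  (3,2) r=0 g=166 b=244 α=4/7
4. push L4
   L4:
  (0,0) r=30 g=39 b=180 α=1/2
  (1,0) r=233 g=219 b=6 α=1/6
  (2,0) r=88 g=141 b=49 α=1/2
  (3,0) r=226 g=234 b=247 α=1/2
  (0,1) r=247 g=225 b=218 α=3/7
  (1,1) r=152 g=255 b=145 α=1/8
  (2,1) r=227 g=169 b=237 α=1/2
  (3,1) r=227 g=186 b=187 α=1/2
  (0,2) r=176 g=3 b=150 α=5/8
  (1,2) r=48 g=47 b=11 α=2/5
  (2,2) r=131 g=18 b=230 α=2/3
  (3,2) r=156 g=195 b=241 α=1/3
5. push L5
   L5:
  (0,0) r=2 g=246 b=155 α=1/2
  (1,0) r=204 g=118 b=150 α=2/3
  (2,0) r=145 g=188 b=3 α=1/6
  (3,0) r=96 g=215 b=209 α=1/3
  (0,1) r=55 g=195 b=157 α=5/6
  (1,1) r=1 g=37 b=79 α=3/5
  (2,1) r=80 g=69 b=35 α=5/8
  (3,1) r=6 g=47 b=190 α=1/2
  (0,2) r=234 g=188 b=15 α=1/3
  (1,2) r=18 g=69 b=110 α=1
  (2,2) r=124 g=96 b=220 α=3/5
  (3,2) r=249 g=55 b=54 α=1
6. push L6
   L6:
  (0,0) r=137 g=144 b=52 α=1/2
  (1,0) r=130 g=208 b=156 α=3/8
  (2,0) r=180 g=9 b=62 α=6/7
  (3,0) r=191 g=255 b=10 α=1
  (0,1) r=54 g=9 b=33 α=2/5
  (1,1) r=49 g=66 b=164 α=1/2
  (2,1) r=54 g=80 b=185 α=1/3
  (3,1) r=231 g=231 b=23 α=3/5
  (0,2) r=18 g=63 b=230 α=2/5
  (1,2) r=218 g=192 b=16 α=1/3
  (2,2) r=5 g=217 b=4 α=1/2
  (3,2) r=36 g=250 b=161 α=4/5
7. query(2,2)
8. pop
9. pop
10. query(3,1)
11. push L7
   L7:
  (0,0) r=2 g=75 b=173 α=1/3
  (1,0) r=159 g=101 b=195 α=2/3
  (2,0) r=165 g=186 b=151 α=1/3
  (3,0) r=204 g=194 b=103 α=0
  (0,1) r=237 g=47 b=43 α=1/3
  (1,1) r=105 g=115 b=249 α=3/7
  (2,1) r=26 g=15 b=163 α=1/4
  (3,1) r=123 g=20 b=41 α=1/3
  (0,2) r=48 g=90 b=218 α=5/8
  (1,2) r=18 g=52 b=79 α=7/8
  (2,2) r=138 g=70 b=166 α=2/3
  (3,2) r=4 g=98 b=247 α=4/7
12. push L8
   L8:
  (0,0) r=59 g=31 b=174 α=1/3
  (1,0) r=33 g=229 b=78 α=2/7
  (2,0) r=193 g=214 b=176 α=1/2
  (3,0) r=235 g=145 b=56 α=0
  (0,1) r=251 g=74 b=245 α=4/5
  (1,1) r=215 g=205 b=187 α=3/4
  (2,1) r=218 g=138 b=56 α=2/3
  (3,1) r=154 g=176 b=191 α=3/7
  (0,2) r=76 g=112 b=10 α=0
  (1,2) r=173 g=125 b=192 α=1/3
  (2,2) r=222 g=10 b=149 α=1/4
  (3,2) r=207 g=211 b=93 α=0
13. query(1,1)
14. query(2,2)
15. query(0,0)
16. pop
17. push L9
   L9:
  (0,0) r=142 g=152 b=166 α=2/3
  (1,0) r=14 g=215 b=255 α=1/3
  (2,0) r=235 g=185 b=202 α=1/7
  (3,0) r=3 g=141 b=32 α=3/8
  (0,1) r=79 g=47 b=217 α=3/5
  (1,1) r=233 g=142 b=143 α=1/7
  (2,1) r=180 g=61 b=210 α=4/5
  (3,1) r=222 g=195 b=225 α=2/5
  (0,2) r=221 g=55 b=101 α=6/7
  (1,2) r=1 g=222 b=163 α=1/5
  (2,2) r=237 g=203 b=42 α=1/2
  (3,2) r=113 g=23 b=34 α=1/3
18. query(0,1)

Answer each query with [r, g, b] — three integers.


at x=2,y=2 over L1,L2,L3,L4,L5,L6:
L1 α=1: [57, 63, 236]
L2 α=4/7: [851/7, 781/7, 928/7]
L3 α=3/4: [5009/28, 5359/28, 6199/28]
L4 α=2/3: [4115/28, 6367/84, 19079/84]
L5 α=3/5: [9323/70, 18463/210, 46799/210]
L6 α=1/2: [9673/140, 64033/420, 47639/420]
rounded: [69, 152, 113]

query (3,1) [L1,L2,L3,L4] — begin 0,0,0
after L1 α=2/3: [410/3, 6, 298/3]
after L2 α=0: [410/3, 6, 298/3]
after L3 α=2/7: [2878/21, 236/7, 2894/21]
after L4 α=1/2: [7645/42, 769/7, 6821/42]
= [182, 110, 162]

query (1,1) [L1,L2,L3,L4,L7,L8] — begin 0,0,0
after L1 α=1/2: [67/2, 21/2, 10]
after L2 α=1/2: [529/4, 463/4, 201/2]
after L3 α=1/7: [249/2, 1767/14, 830/7]
after L4 α=1/8: [2047/16, 2277/16, 975/8]
after L7 α=3/7: [3307/28, 3657/28, 2469/14]
after L8 α=3/4: [21367/112, 20877/112, 10323/56]
rounded: [191, 186, 184]

query (2,2) [L1,L2,L3,L4,L7,L8] — begin 0,0,0
L1 α=1: [57, 63, 236]
L2 α=4/7: [851/7, 781/7, 928/7]
L3 α=3/4: [5009/28, 5359/28, 6199/28]
L4 α=2/3: [4115/28, 6367/84, 19079/84]
L7 α=2/3: [11843/84, 18127/252, 46967/252]
L8 α=1/4: [18059/112, 18967/336, 59483/336]
= [161, 56, 177]

(0,0) stack=L1,L2,L3,L4,L7,L8; from [0,0,0]:
after L1 α=1/5: [237/5, 177/5, 227/5]
after L2 α=4/7: [5191/35, 553/5, 2881/35]
after L3 α=1/2: [6941/70, 849/5, 8621/70]
after L4 α=1/2: [9041/140, 522/5, 21221/140]
after L7 α=1/3: [9181/210, 473/5, 33331/210]
after L8 α=1/3: [15376/315, 367/5, 51601/315]
rounded: [49, 73, 164]

query (0,1) [L1,L2,L3,L4,L7,L9] — begin 0,0,0
+L1 (α=2/3) → [32, 448/3, 494/3]
+L2 (α=1/5) → [328/5, 455/3, 2411/15]
+L3 (α=2/3) → [596/5, 1283/9, 8051/45]
+L4 (α=3/7) → [6089/35, 1601/9, 61634/315]
+L7 (α=1/3) → [20473/105, 3625/27, 136813/945]
+L9 (α=3/5) → [65831/525, 11057/135, 888821/4725]
= [125, 82, 188]


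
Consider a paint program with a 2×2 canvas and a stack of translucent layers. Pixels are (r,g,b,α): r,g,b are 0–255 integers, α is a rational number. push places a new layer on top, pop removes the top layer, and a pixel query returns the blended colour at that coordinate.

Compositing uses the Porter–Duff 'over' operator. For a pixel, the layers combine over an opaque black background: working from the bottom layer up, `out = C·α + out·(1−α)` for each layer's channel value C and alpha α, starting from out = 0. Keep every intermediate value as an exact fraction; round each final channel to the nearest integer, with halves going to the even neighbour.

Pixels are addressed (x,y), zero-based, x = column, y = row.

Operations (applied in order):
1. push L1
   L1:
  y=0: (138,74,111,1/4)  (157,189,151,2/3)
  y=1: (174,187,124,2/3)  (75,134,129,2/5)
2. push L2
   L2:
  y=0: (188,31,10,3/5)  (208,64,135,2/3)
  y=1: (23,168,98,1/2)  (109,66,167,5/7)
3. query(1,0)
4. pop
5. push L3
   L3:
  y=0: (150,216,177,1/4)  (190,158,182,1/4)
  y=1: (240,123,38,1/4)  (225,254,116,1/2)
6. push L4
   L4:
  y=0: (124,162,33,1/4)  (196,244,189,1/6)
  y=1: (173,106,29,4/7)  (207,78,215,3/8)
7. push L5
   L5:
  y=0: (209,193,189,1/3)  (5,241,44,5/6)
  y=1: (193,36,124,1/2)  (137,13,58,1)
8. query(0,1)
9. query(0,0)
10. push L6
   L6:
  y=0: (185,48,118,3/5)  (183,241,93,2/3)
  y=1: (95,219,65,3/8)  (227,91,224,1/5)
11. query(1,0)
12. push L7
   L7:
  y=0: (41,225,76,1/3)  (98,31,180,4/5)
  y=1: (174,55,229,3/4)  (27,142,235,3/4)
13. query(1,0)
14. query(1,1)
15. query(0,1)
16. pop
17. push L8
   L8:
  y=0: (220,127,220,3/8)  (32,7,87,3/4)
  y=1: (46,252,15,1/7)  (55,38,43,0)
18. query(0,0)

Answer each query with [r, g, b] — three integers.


at x=1,y=0 over L1,L2:
after L1 α=2/3: [314/3, 126, 302/3]
after L2 α=2/3: [1562/9, 254/3, 1112/9]
= [174, 85, 124]

query (0,1) [L1,L3,L4,L5] — begin 0,0,0
L1 α=2/3: [116, 374/3, 248/3]
L3 α=1/4: [147, 497/4, 143/2]
L4 α=4/7: [1133/7, 3187/28, 661/14]
L5 α=1/2: [1242/7, 4195/56, 2397/28]
= [177, 75, 86]

(0,0) stack=L1,L3,L4,L5; from [0,0,0]:
+L1 (α=1/4) → [69/2, 37/2, 111/4]
+L3 (α=1/4) → [507/8, 543/8, 1041/16]
+L4 (α=1/4) → [2513/32, 2925/32, 3651/64]
+L5 (α=1/3) → [5857/48, 6013/48, 3233/32]
= [122, 125, 101]

query (1,0) [L1,L3,L4,L5,L6] — begin 0,0,0
after L1 α=2/3: [314/3, 126, 302/3]
after L3 α=1/4: [126, 134, 121]
after L4 α=1/6: [413/3, 457/3, 397/3]
after L5 α=5/6: [244/9, 2036/9, 1057/18]
after L6 α=2/3: [3538/27, 6374/27, 4405/54]
→ [131, 236, 82]

query (1,0) [L1,L3,L4,L5,L6,L7] — begin 0,0,0
+L1 (α=2/3) → [314/3, 126, 302/3]
+L3 (α=1/4) → [126, 134, 121]
+L4 (α=1/6) → [413/3, 457/3, 397/3]
+L5 (α=5/6) → [244/9, 2036/9, 1057/18]
+L6 (α=2/3) → [3538/27, 6374/27, 4405/54]
+L7 (α=4/5) → [14122/135, 9722/135, 8657/54]
rounded: [105, 72, 160]

(1,1) stack=L1,L3,L4,L5,L6,L7; from [0,0,0]:
after L1 α=2/5: [30, 268/5, 258/5]
after L3 α=1/2: [255/2, 769/5, 419/5]
after L4 α=3/8: [2517/16, 1003/8, 133]
after L5 α=1: [137, 13, 58]
after L6 α=1/5: [155, 143/5, 456/5]
after L7 α=3/4: [59, 2273/20, 3981/20]
→ [59, 114, 199]

query (0,1) [L1,L3,L4,L5,L6,L7] — begin 0,0,0
after L1 α=2/3: [116, 374/3, 248/3]
after L3 α=1/4: [147, 497/4, 143/2]
after L4 α=4/7: [1133/7, 3187/28, 661/14]
after L5 α=1/2: [1242/7, 4195/56, 2397/28]
after L6 α=3/8: [8205/56, 57767/448, 17445/224]
after L7 α=3/4: [37437/224, 131687/1792, 171333/896]
rounded: [167, 73, 191]

query (0,0) [L1,L3,L4,L5,L6,L8] — begin 0,0,0
L1 α=1/4: [69/2, 37/2, 111/4]
L3 α=1/4: [507/8, 543/8, 1041/16]
L4 α=1/4: [2513/32, 2925/32, 3651/64]
L5 α=1/3: [5857/48, 6013/48, 3233/32]
L6 α=3/5: [19177/120, 9469/120, 8897/80]
L8 α=3/8: [35017/192, 18613/192, 19457/128]
→ [182, 97, 152]


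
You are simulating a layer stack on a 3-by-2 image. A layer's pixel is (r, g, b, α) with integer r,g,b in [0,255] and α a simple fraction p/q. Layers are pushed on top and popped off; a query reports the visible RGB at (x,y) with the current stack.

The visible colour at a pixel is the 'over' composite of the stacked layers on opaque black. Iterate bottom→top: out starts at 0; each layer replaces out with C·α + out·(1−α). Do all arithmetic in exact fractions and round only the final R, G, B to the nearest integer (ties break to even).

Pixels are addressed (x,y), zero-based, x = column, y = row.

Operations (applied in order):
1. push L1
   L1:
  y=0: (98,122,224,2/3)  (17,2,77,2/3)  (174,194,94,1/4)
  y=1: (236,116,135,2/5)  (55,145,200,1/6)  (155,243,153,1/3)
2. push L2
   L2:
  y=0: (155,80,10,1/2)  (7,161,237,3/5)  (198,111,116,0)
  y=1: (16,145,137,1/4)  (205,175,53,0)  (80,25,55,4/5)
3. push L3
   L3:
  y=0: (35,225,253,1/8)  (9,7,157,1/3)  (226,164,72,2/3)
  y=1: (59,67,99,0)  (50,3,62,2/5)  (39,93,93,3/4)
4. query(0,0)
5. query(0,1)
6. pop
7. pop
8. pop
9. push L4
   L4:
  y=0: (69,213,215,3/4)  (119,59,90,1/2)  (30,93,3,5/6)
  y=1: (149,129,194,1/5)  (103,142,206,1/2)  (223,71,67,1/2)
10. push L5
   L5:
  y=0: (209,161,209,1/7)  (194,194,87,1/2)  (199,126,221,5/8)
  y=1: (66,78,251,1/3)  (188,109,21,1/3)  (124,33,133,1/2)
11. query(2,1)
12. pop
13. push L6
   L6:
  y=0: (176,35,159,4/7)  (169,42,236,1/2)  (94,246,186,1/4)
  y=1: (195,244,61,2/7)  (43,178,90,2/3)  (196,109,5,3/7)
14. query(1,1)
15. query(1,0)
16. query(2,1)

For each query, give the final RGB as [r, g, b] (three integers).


(0,0) stack=L1,L2,L3; from [0,0,0]:
+L1 (α=2/3) → [196/3, 244/3, 448/3]
+L2 (α=1/2) → [661/6, 242/3, 239/3]
+L3 (α=1/8) → [4837/48, 2369/24, 304/3]
= [101, 99, 101]

(0,1) stack=L1,L2,L3; from [0,0,0]:
+L1 (α=2/5) → [472/5, 232/5, 54]
+L2 (α=1/4) → [374/5, 1421/20, 299/4]
+L3 (α=0) → [374/5, 1421/20, 299/4]
rounded: [75, 71, 75]

(2,1) stack=L4,L5; from [0,0,0]:
+L4 (α=1/2) → [223/2, 71/2, 67/2]
+L5 (α=1/2) → [471/4, 137/4, 333/4]
→ [118, 34, 83]

at x=1,y=1 over L4,L6:
+L4 (α=1/2) → [103/2, 71, 103]
+L6 (α=2/3) → [275/6, 427/3, 283/3]
= [46, 142, 94]

at x=1,y=0 over L4,L6:
after L4 α=1/2: [119/2, 59/2, 45]
after L6 α=1/2: [457/4, 143/4, 281/2]
rounded: [114, 36, 140]

at x=2,y=1 over L4,L6:
after L4 α=1/2: [223/2, 71/2, 67/2]
after L6 α=3/7: [1034/7, 67, 149/7]
= [148, 67, 21]


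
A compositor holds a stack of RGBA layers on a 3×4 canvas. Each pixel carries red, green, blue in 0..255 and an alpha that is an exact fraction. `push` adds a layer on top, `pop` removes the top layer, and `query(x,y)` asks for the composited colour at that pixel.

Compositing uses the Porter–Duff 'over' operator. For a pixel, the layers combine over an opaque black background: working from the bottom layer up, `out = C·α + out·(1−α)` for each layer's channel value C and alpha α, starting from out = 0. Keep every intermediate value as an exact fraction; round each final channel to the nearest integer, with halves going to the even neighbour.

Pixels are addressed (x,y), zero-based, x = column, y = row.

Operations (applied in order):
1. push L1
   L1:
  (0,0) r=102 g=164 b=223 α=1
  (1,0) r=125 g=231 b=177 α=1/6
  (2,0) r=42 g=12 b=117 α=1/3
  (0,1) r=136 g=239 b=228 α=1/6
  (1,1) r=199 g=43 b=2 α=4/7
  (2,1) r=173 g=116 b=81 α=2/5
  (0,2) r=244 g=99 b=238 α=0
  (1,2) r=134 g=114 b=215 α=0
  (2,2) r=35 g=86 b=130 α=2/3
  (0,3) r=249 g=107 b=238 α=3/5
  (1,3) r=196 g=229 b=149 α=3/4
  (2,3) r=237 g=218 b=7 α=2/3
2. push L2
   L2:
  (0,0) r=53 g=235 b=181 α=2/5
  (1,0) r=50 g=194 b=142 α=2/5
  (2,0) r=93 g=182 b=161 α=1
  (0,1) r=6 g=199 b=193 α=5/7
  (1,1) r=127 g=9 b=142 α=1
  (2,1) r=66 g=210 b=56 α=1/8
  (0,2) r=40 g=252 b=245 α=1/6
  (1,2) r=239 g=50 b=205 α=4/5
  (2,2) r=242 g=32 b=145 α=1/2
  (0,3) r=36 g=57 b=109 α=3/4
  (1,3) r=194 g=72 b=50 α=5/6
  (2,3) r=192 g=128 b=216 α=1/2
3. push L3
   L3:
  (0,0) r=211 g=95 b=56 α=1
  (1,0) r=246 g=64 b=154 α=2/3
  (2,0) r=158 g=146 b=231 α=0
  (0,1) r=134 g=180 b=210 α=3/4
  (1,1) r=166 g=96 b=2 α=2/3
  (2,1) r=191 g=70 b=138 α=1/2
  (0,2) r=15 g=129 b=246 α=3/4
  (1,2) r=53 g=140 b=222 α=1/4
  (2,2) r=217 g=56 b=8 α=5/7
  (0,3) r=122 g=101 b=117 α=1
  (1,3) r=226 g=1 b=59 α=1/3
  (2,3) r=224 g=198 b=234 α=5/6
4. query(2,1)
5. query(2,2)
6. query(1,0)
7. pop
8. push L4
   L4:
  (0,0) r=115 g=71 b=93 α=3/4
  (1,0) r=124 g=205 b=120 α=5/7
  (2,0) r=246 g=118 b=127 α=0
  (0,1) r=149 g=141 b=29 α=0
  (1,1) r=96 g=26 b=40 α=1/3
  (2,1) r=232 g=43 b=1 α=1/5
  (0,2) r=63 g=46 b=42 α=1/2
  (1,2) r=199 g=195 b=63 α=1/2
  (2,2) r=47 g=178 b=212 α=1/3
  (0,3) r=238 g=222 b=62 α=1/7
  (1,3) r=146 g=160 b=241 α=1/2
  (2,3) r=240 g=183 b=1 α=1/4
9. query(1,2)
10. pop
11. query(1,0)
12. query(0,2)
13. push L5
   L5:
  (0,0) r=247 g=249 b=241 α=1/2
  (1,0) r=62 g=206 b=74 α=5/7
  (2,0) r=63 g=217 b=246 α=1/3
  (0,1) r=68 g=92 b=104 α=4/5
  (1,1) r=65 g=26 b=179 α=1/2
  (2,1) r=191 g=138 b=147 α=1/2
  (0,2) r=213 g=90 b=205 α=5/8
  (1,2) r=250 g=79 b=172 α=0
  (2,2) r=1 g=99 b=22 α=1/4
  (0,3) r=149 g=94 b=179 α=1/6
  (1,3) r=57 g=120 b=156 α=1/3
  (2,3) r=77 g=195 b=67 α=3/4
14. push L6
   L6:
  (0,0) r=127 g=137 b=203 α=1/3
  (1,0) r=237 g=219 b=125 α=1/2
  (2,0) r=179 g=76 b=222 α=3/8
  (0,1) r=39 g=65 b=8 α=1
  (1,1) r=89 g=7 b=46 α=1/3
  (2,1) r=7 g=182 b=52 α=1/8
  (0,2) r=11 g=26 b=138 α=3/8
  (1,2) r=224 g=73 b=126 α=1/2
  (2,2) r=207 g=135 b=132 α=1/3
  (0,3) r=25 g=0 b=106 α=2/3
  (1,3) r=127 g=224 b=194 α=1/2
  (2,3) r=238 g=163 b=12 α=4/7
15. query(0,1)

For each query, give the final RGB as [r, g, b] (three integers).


query (2,1) [L1,L2,L3] — begin 0,0,0
after L1 α=2/5: [346/5, 232/5, 162/5]
after L2 α=1/8: [344/5, 1337/20, 707/20]
after L3 α=1/2: [1299/10, 2737/40, 3467/40]
rounded: [130, 68, 87]

query (2,2) [L1,L2,L3] — begin 0,0,0
+L1 (α=2/3) → [70/3, 172/3, 260/3]
+L2 (α=1/2) → [398/3, 134/3, 695/6]
+L3 (α=5/7) → [4051/21, 1108/21, 815/21]
rounded: [193, 53, 39]

query (1,0) [L1,L2,L3] — begin 0,0,0
L1 α=1/6: [125/6, 77/2, 59/2]
L2 α=2/5: [65/2, 1007/10, 149/2]
L3 α=2/3: [1049/6, 2287/30, 255/2]
→ [175, 76, 128]

query (1,2) [L1,L2,L4] — begin 0,0,0
+L1 (α=0) → [0, 0, 0]
+L2 (α=4/5) → [956/5, 40, 164]
+L4 (α=1/2) → [1951/10, 235/2, 227/2]
rounded: [195, 118, 114]

(1,0) stack=L1,L2; from [0,0,0]:
+L1 (α=1/6) → [125/6, 77/2, 59/2]
+L2 (α=2/5) → [65/2, 1007/10, 149/2]
rounded: [32, 101, 74]

at x=0,y=2 over L1,L2:
L1 α=0: [0, 0, 0]
L2 α=1/6: [20/3, 42, 245/6]
= [7, 42, 41]

at x=0,y=1 over L1,L2,L5,L6:
after L1 α=1/6: [68/3, 239/6, 38]
after L2 α=5/7: [226/21, 3224/21, 1041/7]
after L5 α=4/5: [5938/105, 10952/105, 3953/35]
after L6 α=1: [39, 65, 8]
= [39, 65, 8]


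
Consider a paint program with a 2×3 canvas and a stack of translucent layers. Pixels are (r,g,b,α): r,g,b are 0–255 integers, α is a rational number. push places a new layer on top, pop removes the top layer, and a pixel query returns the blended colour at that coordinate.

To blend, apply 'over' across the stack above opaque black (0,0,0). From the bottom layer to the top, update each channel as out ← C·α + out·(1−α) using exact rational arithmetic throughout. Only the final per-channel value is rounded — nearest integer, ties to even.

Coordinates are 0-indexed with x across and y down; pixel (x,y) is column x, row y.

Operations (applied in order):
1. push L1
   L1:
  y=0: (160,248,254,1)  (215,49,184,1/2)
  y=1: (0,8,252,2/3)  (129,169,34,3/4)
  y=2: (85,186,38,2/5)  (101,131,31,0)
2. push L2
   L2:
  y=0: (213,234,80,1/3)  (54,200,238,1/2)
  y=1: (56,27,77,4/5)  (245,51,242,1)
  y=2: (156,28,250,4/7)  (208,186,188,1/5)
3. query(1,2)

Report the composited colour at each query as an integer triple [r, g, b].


(1,2) stack=L1,L2; from [0,0,0]:
+L1 (α=0) → [0, 0, 0]
+L2 (α=1/5) → [208/5, 186/5, 188/5]
rounded: [42, 37, 38]


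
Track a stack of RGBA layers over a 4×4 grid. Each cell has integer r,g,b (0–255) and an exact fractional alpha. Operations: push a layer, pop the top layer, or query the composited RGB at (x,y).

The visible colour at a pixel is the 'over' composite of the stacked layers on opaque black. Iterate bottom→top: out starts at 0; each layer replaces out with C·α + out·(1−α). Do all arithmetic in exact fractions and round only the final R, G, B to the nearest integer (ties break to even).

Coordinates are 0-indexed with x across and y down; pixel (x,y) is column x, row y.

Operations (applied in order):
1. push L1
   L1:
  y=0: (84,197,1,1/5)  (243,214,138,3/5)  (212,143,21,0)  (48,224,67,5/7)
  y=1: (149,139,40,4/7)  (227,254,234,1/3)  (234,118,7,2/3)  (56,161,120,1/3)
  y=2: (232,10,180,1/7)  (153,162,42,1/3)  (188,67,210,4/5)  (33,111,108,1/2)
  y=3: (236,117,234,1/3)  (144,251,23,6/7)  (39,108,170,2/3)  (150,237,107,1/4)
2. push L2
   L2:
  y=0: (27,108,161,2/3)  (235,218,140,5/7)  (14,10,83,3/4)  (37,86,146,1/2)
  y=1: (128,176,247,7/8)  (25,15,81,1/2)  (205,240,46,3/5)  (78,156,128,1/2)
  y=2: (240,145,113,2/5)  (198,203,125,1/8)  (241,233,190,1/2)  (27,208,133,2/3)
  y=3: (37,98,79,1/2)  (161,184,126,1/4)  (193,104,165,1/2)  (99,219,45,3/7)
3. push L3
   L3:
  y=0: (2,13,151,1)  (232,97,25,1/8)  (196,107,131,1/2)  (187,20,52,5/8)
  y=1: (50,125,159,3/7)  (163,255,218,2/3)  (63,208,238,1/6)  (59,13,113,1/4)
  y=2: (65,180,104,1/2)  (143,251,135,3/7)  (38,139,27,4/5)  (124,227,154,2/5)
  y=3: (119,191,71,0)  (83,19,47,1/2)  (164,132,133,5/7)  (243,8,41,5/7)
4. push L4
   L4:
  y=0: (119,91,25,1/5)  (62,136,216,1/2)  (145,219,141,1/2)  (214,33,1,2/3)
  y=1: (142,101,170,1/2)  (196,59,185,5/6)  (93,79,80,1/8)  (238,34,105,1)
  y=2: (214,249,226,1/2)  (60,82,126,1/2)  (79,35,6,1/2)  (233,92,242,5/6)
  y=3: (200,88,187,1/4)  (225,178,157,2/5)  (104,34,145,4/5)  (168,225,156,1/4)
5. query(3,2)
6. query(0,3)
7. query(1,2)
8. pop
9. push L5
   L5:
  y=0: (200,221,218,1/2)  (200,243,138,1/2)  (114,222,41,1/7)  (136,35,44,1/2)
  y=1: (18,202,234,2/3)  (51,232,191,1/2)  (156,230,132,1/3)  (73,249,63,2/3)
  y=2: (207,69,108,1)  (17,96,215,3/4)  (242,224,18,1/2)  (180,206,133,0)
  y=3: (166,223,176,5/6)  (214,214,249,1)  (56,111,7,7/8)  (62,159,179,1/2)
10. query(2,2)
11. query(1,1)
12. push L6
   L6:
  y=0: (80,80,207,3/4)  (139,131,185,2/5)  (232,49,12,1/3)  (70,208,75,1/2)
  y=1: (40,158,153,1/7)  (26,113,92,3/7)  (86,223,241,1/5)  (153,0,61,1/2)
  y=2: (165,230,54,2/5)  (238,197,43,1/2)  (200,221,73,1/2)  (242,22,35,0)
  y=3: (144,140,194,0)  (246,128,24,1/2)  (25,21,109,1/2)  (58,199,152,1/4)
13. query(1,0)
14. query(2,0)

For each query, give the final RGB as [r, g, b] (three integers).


query (3,2) [L1,L2,L3,L4] — begin 0,0,0
after L1 α=1/2: [33/2, 111/2, 54]
after L2 α=2/3: [47/2, 943/6, 320/3]
after L3 α=2/5: [637/10, 1851/10, 628/5]
after L4 α=5/6: [12287/60, 6451/60, 1113/5]
= [205, 108, 223]

at x=0,y=3 over L1,L2,L3,L4:
after L1 α=1/3: [236/3, 39, 78]
after L2 α=1/2: [347/6, 137/2, 157/2]
after L3 α=0: [347/6, 137/2, 157/2]
after L4 α=1/4: [747/8, 587/8, 845/8]
= [93, 73, 106]

at x=1,y=2 over L1,L2,L3,L4:
L1 α=1/3: [51, 54, 14]
L2 α=1/8: [555/8, 581/8, 223/8]
L3 α=3/7: [1413/14, 2087/14, 1033/14]
L4 α=1/2: [2253/28, 3235/28, 2797/28]
→ [80, 116, 100]

at x=2,y=2 over L1,L2,L3,L5:
L1 α=4/5: [752/5, 268/5, 168]
L2 α=1/2: [1957/10, 1433/10, 179]
L3 α=4/5: [3477/50, 6993/50, 287/5]
L5 α=1/2: [15577/100, 18193/100, 377/10]
= [156, 182, 38]

at x=1,y=1 over L1,L2,L3,L5:
L1 α=1/3: [227/3, 254/3, 78]
L2 α=1/2: [151/3, 299/6, 159/2]
L3 α=2/3: [1129/9, 3359/18, 1031/6]
L5 α=1/2: [794/9, 7535/36, 2177/12]
= [88, 209, 181]

(1,0) stack=L1,L2,L3,L5,L6; from [0,0,0]:
L1 α=3/5: [729/5, 642/5, 414/5]
L2 α=5/7: [7333/35, 962/5, 4328/35]
L3 α=1/8: [8493/40, 7219/40, 4453/40]
L5 α=1/2: [16493/80, 16939/80, 9973/80]
L6 α=2/5: [71719/400, 71777/400, 59519/400]
→ [179, 179, 149]

(2,0) stack=L1,L2,L3,L5,L6; from [0,0,0]:
L1 α=0: [0, 0, 0]
L2 α=3/4: [21/2, 15/2, 249/4]
L3 α=1/2: [413/4, 229/4, 773/8]
L5 α=1/7: [1467/14, 1131/14, 2483/28]
L6 α=1/3: [3091/21, 1474/21, 2651/42]
= [147, 70, 63]


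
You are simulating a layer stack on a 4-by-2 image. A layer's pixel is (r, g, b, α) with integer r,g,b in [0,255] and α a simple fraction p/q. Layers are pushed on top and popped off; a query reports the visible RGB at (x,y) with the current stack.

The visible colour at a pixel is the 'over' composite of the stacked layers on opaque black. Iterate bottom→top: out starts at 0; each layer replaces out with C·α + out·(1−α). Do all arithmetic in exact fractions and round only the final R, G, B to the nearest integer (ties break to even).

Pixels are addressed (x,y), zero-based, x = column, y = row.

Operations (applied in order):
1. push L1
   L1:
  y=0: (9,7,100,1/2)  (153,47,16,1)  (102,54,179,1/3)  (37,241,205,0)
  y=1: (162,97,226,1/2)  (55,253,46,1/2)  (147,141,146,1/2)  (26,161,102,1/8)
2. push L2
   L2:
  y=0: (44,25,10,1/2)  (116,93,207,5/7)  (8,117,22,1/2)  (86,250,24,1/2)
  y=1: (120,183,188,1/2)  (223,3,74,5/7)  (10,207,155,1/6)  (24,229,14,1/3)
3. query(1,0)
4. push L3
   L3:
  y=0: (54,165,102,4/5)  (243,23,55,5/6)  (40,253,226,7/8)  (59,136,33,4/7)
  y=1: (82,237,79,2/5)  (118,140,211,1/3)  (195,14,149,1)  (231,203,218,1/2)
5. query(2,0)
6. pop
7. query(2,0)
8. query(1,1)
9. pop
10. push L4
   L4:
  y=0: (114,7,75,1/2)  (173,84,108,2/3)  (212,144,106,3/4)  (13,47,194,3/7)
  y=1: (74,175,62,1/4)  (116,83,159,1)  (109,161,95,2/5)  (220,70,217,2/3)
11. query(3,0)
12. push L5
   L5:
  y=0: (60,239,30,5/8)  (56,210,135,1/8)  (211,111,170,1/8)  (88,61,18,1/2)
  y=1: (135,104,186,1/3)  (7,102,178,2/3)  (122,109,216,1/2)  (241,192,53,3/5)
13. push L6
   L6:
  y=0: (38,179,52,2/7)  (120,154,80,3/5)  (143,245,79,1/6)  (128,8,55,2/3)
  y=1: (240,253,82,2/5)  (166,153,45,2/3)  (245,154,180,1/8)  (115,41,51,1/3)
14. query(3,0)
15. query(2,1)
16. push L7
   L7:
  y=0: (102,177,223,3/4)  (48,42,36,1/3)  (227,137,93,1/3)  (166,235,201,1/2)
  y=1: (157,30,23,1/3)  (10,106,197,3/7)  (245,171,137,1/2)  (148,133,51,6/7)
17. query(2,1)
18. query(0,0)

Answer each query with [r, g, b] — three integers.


query (1,0) [L1,L2] — begin 0,0,0
L1 α=1: [153, 47, 16]
L2 α=5/7: [886/7, 559/7, 1067/7]
= [127, 80, 152]

(2,0) stack=L1,L2,L3; from [0,0,0]:
L1 α=1/3: [34, 18, 179/3]
L2 α=1/2: [21, 135/2, 245/6]
L3 α=7/8: [301/8, 3677/16, 9737/48]
rounded: [38, 230, 203]

at x=2,y=0 over L1,L2:
after L1 α=1/3: [34, 18, 179/3]
after L2 α=1/2: [21, 135/2, 245/6]
→ [21, 68, 41]

query (1,1) [L1,L2] — begin 0,0,0
L1 α=1/2: [55/2, 253/2, 23]
L2 α=5/7: [1170/7, 268/7, 416/7]
= [167, 38, 59]

at x=3,y=0 over L1,L4:
after L1 α=0: [0, 0, 0]
after L4 α=3/7: [39/7, 141/7, 582/7]
= [6, 20, 83]

(3,0) stack=L1,L4,L5,L6; from [0,0,0]:
+L1 (α=0) → [0, 0, 0]
+L4 (α=3/7) → [39/7, 141/7, 582/7]
+L5 (α=1/2) → [655/14, 284/7, 354/7]
+L6 (α=2/3) → [1413/14, 132/7, 1124/21]
rounded: [101, 19, 54]

(2,1) stack=L1,L4,L5,L6; from [0,0,0]:
after L1 α=1/2: [147/2, 141/2, 73]
after L4 α=2/5: [877/10, 1067/10, 409/5]
after L5 α=1/2: [2097/20, 2157/20, 1489/10]
after L6 α=1/8: [19579/160, 18179/160, 12223/80]
= [122, 114, 153]

(2,1) stack=L1,L4,L5,L6,L7; from [0,0,0]:
+L1 (α=1/2) → [147/2, 141/2, 73]
+L4 (α=2/5) → [877/10, 1067/10, 409/5]
+L5 (α=1/2) → [2097/20, 2157/20, 1489/10]
+L6 (α=1/8) → [19579/160, 18179/160, 12223/80]
+L7 (α=1/2) → [58779/320, 45539/320, 23183/160]
= [184, 142, 145]

query (0,0) [L1,L4,L5,L6,L7] — begin 0,0,0
+L1 (α=1/2) → [9/2, 7/2, 50]
+L4 (α=1/2) → [237/4, 21/4, 125/2]
+L5 (α=5/8) → [1911/32, 4843/32, 675/16]
+L6 (α=2/7) → [11987/224, 35671/224, 5039/112]
+L7 (α=3/4) → [80531/896, 154615/896, 79967/448]
→ [90, 173, 178]
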